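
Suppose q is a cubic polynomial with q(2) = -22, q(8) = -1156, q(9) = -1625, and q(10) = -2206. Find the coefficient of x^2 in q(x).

Write q(x) = ax^3 + bx^2 + cx + d. Substituting each data point gives a linear system:
  8a + 4b + 2c + d = -22
  512a + 64b + 8c + d = -1156
  729a + 81b + 9c + d = -1625
  1000a + 100b + 10c + d = -2206
Solving the system yields a = -2, b = -2, c = -1, d = 4.
So q(x) = -2x^3 - 2x^2 - x + 4.
The coefficient of x^2 is -2.

-2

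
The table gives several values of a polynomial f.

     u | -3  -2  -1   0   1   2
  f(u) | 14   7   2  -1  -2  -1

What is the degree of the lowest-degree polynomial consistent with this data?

Forward differences of the values at u = -3, -2, -1, 0, 1, 2:
  f  : 14  7  2  -1  -2  -1
  Δ  : -7  -5  -3  -1  1
  Δ^2: 2  2  2  2
  Δ^3: 0  0  0
  Δ^4: 0  0
  Δ^5: 0
The second differences are constant (2) and nonzero, while all higher differences vanish, so the minimal degree is 2.

2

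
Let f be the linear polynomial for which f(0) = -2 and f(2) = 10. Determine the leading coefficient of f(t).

6

Write f(t) = at + b. Substituting each data point gives a linear system:
  b = -2
  2a + b = 10
Solving the system yields a = 6, b = -2.
So f(t) = 6t - 2.
The leading coefficient is 6.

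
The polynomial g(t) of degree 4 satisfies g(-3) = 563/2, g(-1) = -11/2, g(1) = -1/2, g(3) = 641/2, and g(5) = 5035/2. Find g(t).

g(t) = 4t^4 + (1/2)t^3 - 2t^2 + 2t - 5

Write g(t) = at^4 + bt^3 + ct^2 + dt + e. Substituting each data point gives a linear system:
  81a - 27b + 9c - 3d + e = 563/2
  a - b + c - d + e = -11/2
  a + b + c + d + e = -1/2
  81a + 27b + 9c + 3d + e = 641/2
  625a + 125b + 25c + 5d + e = 5035/2
Solving the system yields a = 4, b = 1/2, c = -2, d = 2, e = -5.
So g(t) = 4t⁴ + (1/2)t³ - 2t² + 2t - 5.
Check: g(5) = 5035/2. ✓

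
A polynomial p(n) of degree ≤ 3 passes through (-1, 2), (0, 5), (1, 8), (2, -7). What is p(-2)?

Forward differences of the values at n = -1, 0, 1, 2:
  p  : 2  5  8  -7
  Δ  : 3  3  -15
  Δ^2: 0  -18
  Δ^3: -18
The third differences are constant, confirming degree 3.
Interpolating (Newton forward form) and evaluating at n = -2 gives p(-2) = 17.

17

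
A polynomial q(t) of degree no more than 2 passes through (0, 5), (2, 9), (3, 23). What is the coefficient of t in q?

-6

Write q(t) = at^2 + bt + c. Substituting each data point gives a linear system:
  c = 5
  4a + 2b + c = 9
  9a + 3b + c = 23
Solving the system yields a = 4, b = -6, c = 5.
So q(t) = 4t^2 - 6t + 5.
The coefficient of t is -6.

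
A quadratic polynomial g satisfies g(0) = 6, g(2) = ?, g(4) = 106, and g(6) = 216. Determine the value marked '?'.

The 3 known points determine the degree-2 polynomial uniquely.
Write g(n) = an^2 + bn + c. Substituting each data point gives a linear system:
  c = 6
  16a + 4b + c = 106
  36a + 6b + c = 216
Solving the system yields a = 5, b = 5, c = 6.
So g(n) = 5n^2 + 5n + 6.
Then g(2) = 36.

36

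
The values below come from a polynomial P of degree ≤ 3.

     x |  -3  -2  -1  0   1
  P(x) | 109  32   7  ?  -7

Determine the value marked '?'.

The 4 known points determine the degree-3 polynomial uniquely.
Write P(x) = ax^3 + bx^2 + cx + d. Substituting each data point gives a linear system:
  -27a + 9b - 3c + d = 109
  -8a + 4b - 2c + d = 32
  -a + b - c + d = 7
  a + b + c + d = -7
Solving the system yields a = -5, b = -4, c = -2, d = 4.
So P(x) = -5x^3 - 4x^2 - 2x + 4.
Then P(0) = 4.

4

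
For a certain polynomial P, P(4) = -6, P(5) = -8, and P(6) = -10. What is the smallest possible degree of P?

Forward differences of the values at u = 4, 5, 6:
  P  : -6  -8  -10
  Δ  : -2  -2
  Δ^2: 0
The first differences are constant (-2) and nonzero, while all higher differences vanish, so the minimal degree is 1.

1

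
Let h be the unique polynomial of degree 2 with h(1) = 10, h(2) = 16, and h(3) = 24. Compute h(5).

Using the Lagrange interpolation formula with nodes 1, 2, 3:
  L_0(t) = (t - 2)(t - 3) / 2
  L_1(t) = (t - 1)(t - 3) / -1
  L_2(t) = (t - 1)(t - 2) / 2
Then h(t) = 10·L_0(t) + 16·L_1(t) + 24·L_2(t).
Expanding and collecting terms gives h(t) = t^2 + 3t + 6.
Evaluating at t = 5: h(5) = 46.

46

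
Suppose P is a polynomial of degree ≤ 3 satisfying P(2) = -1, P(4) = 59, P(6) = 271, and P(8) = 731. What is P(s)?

Using the Lagrange interpolation formula with nodes 2, 4, 6, 8:
  L_0(s) = (s - 4)(s - 6)(s - 8) / -48
  L_1(s) = (s - 2)(s - 6)(s - 8) / 16
  L_2(s) = (s - 2)(s - 4)(s - 8) / -16
  L_3(s) = (s - 2)(s - 4)(s - 6) / 48
Then P(s) = -1·L_0(s) + 59·L_1(s) + 271·L_2(s) + 731·L_3(s).
Expanding and collecting terms gives P(s) = 2s^3 - 5s^2 + 4s - 5.
Check: P(2) = -1. ✓

P(s) = 2s^3 - 5s^2 + 4s - 5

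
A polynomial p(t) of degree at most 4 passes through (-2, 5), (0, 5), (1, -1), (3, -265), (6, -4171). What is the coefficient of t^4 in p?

-3

Write p(t) = at^4 + bt^3 + ct^2 + dt + e. Substituting each data point gives a linear system:
  16a - 8b + 4c - 2d + e = 5
  e = 5
  a + b + c + d + e = -1
  81a + 27b + 9c + 3d + e = -265
  1296a + 216b + 36c + 6d + e = -4171
Solving the system yields a = -3, b = -2, c = 5, d = -6, e = 5.
So p(t) = -3t^4 - 2t^3 + 5t^2 - 6t + 5.
The leading coefficient is -3.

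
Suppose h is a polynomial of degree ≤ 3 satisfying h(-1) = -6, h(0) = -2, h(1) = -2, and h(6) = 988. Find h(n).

Write h(n) = an^3 + bn^2 + cn + d. Substituting each data point gives a linear system:
  -a + b - c + d = -6
  d = -2
  a + b + c + d = -2
  216a + 36b + 6c + d = 988
Solving the system yields a = 5, b = -2, c = -3, d = -2.
So h(n) = 5n^3 - 2n^2 - 3n - 2.
Check: h(1) = -2. ✓

h(n) = 5n^3 - 2n^2 - 3n - 2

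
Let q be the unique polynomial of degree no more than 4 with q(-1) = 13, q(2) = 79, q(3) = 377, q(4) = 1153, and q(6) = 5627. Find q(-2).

Using the Lagrange interpolation formula with nodes -1, 2, 3, 4, 6:
  L_0(x) = (x - 2)(x - 3)(x - 4)(x - 6) / 420
  L_1(x) = (x + 1)(x - 3)(x - 4)(x - 6) / -24
  L_2(x) = (x + 1)(x - 2)(x - 4)(x - 6) / 12
  L_3(x) = (x + 1)(x - 2)(x - 3)(x - 6) / -20
  L_4(x) = (x + 1)(x - 2)(x - 3)(x - 4) / 168
Then q(x) = 13·L_0(x) + 79·L_1(x) + 377·L_2(x) + 1153·L_3(x) + 5627·L_4(x).
Expanding and collecting terms gives q(x) = 4x^4 + 2x^3 + x^2 - 5x + 5.
Evaluating at x = -2: q(-2) = 67.

67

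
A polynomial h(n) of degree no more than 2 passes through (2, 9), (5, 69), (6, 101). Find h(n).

h(n) = 3n^2 - n - 1

Using the Lagrange interpolation formula with nodes 2, 5, 6:
  L_0(n) = (n - 5)(n - 6) / 12
  L_1(n) = (n - 2)(n - 6) / -3
  L_2(n) = (n - 2)(n - 5) / 4
Then h(n) = 9·L_0(n) + 69·L_1(n) + 101·L_2(n).
Expanding and collecting terms gives h(n) = 3n^2 - n - 1.
Check: h(2) = 9. ✓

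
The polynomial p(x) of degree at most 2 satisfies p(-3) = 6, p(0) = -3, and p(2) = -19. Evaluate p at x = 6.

Write p(x) = ax^2 + bx + c. Substituting each data point gives a linear system:
  9a - 3b + c = 6
  c = -3
  4a + 2b + c = -19
Solving the system yields a = -1, b = -6, c = -3.
So p(x) = -x² - 6x - 3.
Then p(6) = -75.

-75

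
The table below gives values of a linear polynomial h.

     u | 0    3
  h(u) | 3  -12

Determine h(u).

Using the Lagrange interpolation formula with nodes 0, 3:
  L_0(u) = (u - 3) / -3
  L_1(u) = u / 3
Then h(u) = 3·L_0(u) - 12·L_1(u).
Expanding and collecting terms gives h(u) = -5u + 3.
Check: h(0) = 3. ✓

h(u) = -5u + 3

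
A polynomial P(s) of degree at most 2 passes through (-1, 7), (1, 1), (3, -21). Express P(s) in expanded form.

P(s) = -2s^2 - 3s + 6

Write P(s) = as^2 + bs + c. Substituting each data point gives a linear system:
  a - b + c = 7
  a + b + c = 1
  9a + 3b + c = -21
Solving the system yields a = -2, b = -3, c = 6.
So P(s) = -2s^2 - 3s + 6.
Check: P(3) = -21. ✓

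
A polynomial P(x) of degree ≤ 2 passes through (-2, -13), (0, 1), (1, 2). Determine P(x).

P(x) = -2x^2 + 3x + 1

Write P(x) = ax^2 + bx + c. Substituting each data point gives a linear system:
  4a - 2b + c = -13
  c = 1
  a + b + c = 2
Solving the system yields a = -2, b = 3, c = 1.
So P(x) = -2x^2 + 3x + 1.
Check: P(1) = 2. ✓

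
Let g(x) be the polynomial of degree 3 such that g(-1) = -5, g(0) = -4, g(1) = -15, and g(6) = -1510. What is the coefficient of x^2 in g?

Write g(x) = ax^3 + bx^2 + cx + d. Substituting each data point gives a linear system:
  -a + b - c + d = -5
  d = -4
  a + b + c + d = -15
  216a + 36b + 6c + d = -1510
Solving the system yields a = -6, b = -6, c = 1, d = -4.
So g(x) = -6x^3 - 6x^2 + x - 4.
The coefficient of x^2 is -6.

-6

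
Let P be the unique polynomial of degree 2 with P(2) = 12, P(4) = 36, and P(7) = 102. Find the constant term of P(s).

4

Write P(s) = as^2 + bs + c. Substituting each data point gives a linear system:
  4a + 2b + c = 12
  16a + 4b + c = 36
  49a + 7b + c = 102
Solving the system yields a = 2, b = 0, c = 4.
So P(s) = 2s² + 4.
The constant term is 4.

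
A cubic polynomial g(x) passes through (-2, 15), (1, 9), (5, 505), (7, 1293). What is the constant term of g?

5

Write g(x) = ax^3 + bx^2 + cx + d. Substituting each data point gives a linear system:
  -8a + 4b - 2c + d = 15
  a + b + c + d = 9
  125a + 25b + 5c + d = 505
  343a + 49b + 7c + d = 1293
Solving the system yields a = 3, b = 6, c = -5, d = 5.
So g(x) = 3x^3 + 6x^2 - 5x + 5.
The constant term is 5.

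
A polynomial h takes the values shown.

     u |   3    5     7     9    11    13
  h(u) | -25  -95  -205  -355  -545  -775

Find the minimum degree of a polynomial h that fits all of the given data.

2

Forward differences of the values at u = 3, 5, 7, 9, 11, 13:
  h  : -25  -95  -205  -355  -545  -775
  Δ  : -70  -110  -150  -190  -230
  Δ^2: -40  -40  -40  -40
  Δ^3: 0  0  0
  Δ^4: 0  0
  Δ^5: 0
The second differences are constant (-40) and nonzero, while all higher differences vanish, so the minimal degree is 2.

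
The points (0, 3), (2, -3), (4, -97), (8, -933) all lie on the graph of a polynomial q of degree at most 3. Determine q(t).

q(t) = -2t^3 + t^2 + 3t + 3

Write q(t) = at^3 + bt^2 + ct + d. Substituting each data point gives a linear system:
  d = 3
  8a + 4b + 2c + d = -3
  64a + 16b + 4c + d = -97
  512a + 64b + 8c + d = -933
Solving the system yields a = -2, b = 1, c = 3, d = 3.
So q(t) = -2t^3 + t^2 + 3t + 3.
Check: q(0) = 3. ✓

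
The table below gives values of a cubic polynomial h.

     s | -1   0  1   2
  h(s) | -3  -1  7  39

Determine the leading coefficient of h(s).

Write h(s) = as^3 + bs^2 + cs + d. Substituting each data point gives a linear system:
  -a + b - c + d = -3
  d = -1
  a + b + c + d = 7
  8a + 4b + 2c + d = 39
Solving the system yields a = 3, b = 3, c = 2, d = -1.
So h(s) = 3s³ + 3s² + 2s - 1.
The leading coefficient is 3.

3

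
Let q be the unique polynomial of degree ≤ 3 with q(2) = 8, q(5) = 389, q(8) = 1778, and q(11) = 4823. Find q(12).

Write q(s) = as^3 + bs^2 + cs + d. Substituting each data point gives a linear system:
  8a + 4b + 2c + d = 8
  125a + 25b + 5c + d = 389
  512a + 64b + 8c + d = 1778
  1331a + 121b + 11c + d = 4823
Solving the system yields a = 4, b = -4, c = -1, d = -6.
So q(s) = 4s^3 - 4s^2 - s - 6.
Then q(12) = 6318.

6318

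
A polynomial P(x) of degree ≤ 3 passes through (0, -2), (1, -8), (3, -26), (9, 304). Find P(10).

478

Write P(x) = ax^3 + bx^2 + cx + d. Substituting each data point gives a linear system:
  d = -2
  a + b + c + d = -8
  27a + 9b + 3c + d = -26
  729a + 81b + 9c + d = 304
Solving the system yields a = 1, b = -5, c = -2, d = -2.
So P(x) = x³ - 5x² - 2x - 2.
Then P(10) = 478.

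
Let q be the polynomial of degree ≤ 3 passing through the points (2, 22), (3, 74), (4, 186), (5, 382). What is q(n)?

Write q(n) = an^3 + bn^2 + cn + d. Substituting each data point gives a linear system:
  8a + 4b + 2c + d = 22
  27a + 9b + 3c + d = 74
  64a + 16b + 4c + d = 186
  125a + 25b + 5c + d = 382
Solving the system yields a = 4, b = -6, c = 6, d = 2.
So q(n) = 4n^3 - 6n^2 + 6n + 2.
Check: q(3) = 74. ✓

q(n) = 4n^3 - 6n^2 + 6n + 2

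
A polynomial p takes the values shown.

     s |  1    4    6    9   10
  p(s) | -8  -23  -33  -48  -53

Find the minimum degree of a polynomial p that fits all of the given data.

1

Divided differences on the nodes 1, 4, 6, 9, 10:
  order 0: -8  -23  -33  -48  -53
  order 1: -5  -5  -5  -5
  order 2: 0  0  0
  order 3: 0  0
  order 4: 0
The order-1 divided differences are all -5 (nonzero) and every higher order vanishes, so the data lies on a polynomial of degree exactly 1.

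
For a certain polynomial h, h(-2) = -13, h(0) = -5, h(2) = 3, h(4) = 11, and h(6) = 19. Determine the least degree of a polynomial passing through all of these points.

1

Forward differences of the values at u = -2, 0, 2, 4, 6:
  h  : -13  -5  3  11  19
  Δ  : 8  8  8  8
  Δ^2: 0  0  0
  Δ^3: 0  0
  Δ^4: 0
The first differences are constant (8) and nonzero, while all higher differences vanish, so the minimal degree is 1.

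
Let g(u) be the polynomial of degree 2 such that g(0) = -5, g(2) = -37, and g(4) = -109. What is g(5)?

-160

Using the Lagrange interpolation formula with nodes 0, 2, 4:
  L_0(u) = (u - 2)(u - 4) / 8
  L_1(u) = u(u - 4) / -4
  L_2(u) = u(u - 2) / 8
Then g(u) = -5·L_0(u) - 37·L_1(u) - 109·L_2(u).
Expanding and collecting terms gives g(u) = -5u^2 - 6u - 5.
Evaluating at u = 5: g(5) = -160.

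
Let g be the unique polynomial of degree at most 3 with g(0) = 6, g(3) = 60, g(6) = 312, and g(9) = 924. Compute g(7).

Using the Lagrange interpolation formula with nodes 0, 3, 6, 9:
  L_0(s) = (s - 3)(s - 6)(s - 9) / -162
  L_1(s) = s(s - 6)(s - 9) / 54
  L_2(s) = s(s - 3)(s - 9) / -54
  L_3(s) = s(s - 3)(s - 6) / 162
Then g(s) = 6·L_0(s) + 60·L_1(s) + 312·L_2(s) + 924·L_3(s).
Expanding and collecting terms gives g(s) = s^3 + 2s^2 + 3s + 6.
Evaluating at s = 7: g(7) = 468.

468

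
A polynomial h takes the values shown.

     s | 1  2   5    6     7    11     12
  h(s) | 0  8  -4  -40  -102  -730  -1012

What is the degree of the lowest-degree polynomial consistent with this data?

Divided differences on the nodes 1, 2, 5, 6, 7, 11, 12:
  order 0: 0  8  -4  -40  -102  -730  -1012
  order 1: 8  -4  -36  -62  -157  -282
  order 2: -3  -8  -13  -19  -25
  order 3: -1  -1  -1  -1
  order 4: 0  0  0
  order 5: 0  0
  order 6: 0
The order-3 divided differences are all -1 (nonzero) and every higher order vanishes, so the data lies on a polynomial of degree exactly 3.

3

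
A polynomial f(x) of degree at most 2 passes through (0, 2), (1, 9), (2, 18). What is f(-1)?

-3

Write f(x) = ax^2 + bx + c. Substituting each data point gives a linear system:
  c = 2
  a + b + c = 9
  4a + 2b + c = 18
Solving the system yields a = 1, b = 6, c = 2.
So f(x) = x^2 + 6x + 2.
Then f(-1) = -3.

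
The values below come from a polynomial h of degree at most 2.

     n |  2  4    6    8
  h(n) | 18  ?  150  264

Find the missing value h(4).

The 3 known points determine the degree-2 polynomial uniquely.
Write h(n) = an^2 + bn + c. Substituting each data point gives a linear system:
  4a + 2b + c = 18
  36a + 6b + c = 150
  64a + 8b + c = 264
Solving the system yields a = 4, b = 1, c = 0.
So h(n) = 4n² + n.
Then h(4) = 68.

68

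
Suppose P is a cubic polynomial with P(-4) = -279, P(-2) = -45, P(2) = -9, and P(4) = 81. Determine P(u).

P(u) = 3u^3 - 6u^2 - 3u - 3

Write P(u) = au^3 + bu^2 + cu + d. Substituting each data point gives a linear system:
  -64a + 16b - 4c + d = -279
  -8a + 4b - 2c + d = -45
  8a + 4b + 2c + d = -9
  64a + 16b + 4c + d = 81
Solving the system yields a = 3, b = -6, c = -3, d = -3.
So P(u) = 3u^3 - 6u^2 - 3u - 3.
Check: P(-4) = -279. ✓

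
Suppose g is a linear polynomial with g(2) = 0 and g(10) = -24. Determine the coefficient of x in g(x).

-3

Write g(x) = ax + b. Substituting each data point gives a linear system:
  2a + b = 0
  10a + b = -24
Solving the system yields a = -3, b = 6.
So g(x) = -3x + 6.
The leading coefficient is -3.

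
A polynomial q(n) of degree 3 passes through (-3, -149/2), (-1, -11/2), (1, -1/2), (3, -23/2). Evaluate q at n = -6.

-403

Forward differences of the values at n = -3, -1, 1, 3:
  q  : -149/2  -11/2  -1/2  -23/2
  Δ  : 69  5  -11
  Δ^2: -64  -16
  Δ^3: 48
The third differences are constant, confirming degree 3.
Interpolating (Newton forward form) and evaluating at n = -6 gives q(-6) = -403.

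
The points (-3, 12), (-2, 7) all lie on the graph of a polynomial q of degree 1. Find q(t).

q(t) = -5t - 3

Using the Lagrange interpolation formula with nodes -3, -2:
  L_0(t) = (t + 2) / -1
  L_1(t) = (t + 3) / 1
Then q(t) = 12·L_0(t) + 7·L_1(t).
Expanding and collecting terms gives q(t) = -5t - 3.
Check: q(-3) = 12. ✓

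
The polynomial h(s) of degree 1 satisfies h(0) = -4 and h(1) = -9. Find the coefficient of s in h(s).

Write h(s) = as + b. Substituting each data point gives a linear system:
  b = -4
  a + b = -9
Solving the system yields a = -5, b = -4.
So h(s) = -5s - 4.
The leading coefficient is -5.

-5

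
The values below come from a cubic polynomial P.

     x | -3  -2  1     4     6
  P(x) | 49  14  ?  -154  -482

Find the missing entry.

The 4 known points determine the degree-3 polynomial uniquely.
Write P(x) = ax^3 + bx^2 + cx + d. Substituting each data point gives a linear system:
  -27a + 9b - 3c + d = 49
  -8a + 4b - 2c + d = 14
  64a + 16b + 4c + d = -154
  216a + 36b + 6c + d = -482
Solving the system yields a = -2, b = -1, c = -2, d = -2.
So P(x) = -2x^3 - x^2 - 2x - 2.
Then P(1) = -7.

-7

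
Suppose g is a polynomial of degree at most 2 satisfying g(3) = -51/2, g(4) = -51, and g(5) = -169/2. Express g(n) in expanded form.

g(n) = -4n^2 + (5/2)n + 3

Using the Lagrange interpolation formula with nodes 3, 4, 5:
  L_0(n) = (n - 4)(n - 5) / 2
  L_1(n) = (n - 3)(n - 5) / -1
  L_2(n) = (n - 3)(n - 4) / 2
Then g(n) = -51/2·L_0(n) - 51·L_1(n) - 169/2·L_2(n).
Expanding and collecting terms gives g(n) = -4n² + (5/2)n + 3.
Check: g(3) = -51/2. ✓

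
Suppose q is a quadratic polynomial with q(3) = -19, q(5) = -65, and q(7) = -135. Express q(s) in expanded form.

q(s) = -3s^2 + s + 5

Write q(s) = as^2 + bs + c. Substituting each data point gives a linear system:
  9a + 3b + c = -19
  25a + 5b + c = -65
  49a + 7b + c = -135
Solving the system yields a = -3, b = 1, c = 5.
So q(s) = -3s^2 + s + 5.
Check: q(7) = -135. ✓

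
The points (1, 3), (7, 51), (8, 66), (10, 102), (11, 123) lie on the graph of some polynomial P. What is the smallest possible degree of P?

Divided differences on the nodes 1, 7, 8, 10, 11:
  order 0: 3  51  66  102  123
  order 1: 8  15  18  21
  order 2: 1  1  1
  order 3: 0  0
  order 4: 0
The order-2 divided differences are all 1 (nonzero) and every higher order vanishes, so the data lies on a polynomial of degree exactly 2.

2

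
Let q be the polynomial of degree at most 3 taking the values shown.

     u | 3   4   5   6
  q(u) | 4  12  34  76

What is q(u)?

Using the Lagrange interpolation formula with nodes 3, 4, 5, 6:
  L_0(u) = (u - 4)(u - 5)(u - 6) / -6
  L_1(u) = (u - 3)(u - 5)(u - 6) / 2
  L_2(u) = (u - 3)(u - 4)(u - 6) / -2
  L_3(u) = (u - 3)(u - 4)(u - 5) / 6
Then q(u) = 4·L_0(u) + 12·L_1(u) + 34·L_2(u) + 76·L_3(u).
Expanding and collecting terms gives q(u) = u^3 - 5u^2 + 6u + 4.
Check: q(4) = 12. ✓

q(u) = u^3 - 5u^2 + 6u + 4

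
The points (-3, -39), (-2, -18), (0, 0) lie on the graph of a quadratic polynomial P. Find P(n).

Using the Lagrange interpolation formula with nodes -3, -2, 0:
  L_0(n) = (n + 2)n / 3
  L_1(n) = (n + 3)n / -2
  L_2(n) = (n + 3)(n + 2) / 6
Then P(n) = -39·L_0(n) - 18·L_1(n) + 0·L_2(n).
Expanding and collecting terms gives P(n) = -4n² + n.
Check: P(-2) = -18. ✓

P(n) = -4n^2 + n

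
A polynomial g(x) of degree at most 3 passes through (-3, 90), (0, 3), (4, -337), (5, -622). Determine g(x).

Using the Lagrange interpolation formula with nodes -3, 0, 4, 5:
  L_0(x) = x(x - 4)(x - 5) / -168
  L_1(x) = (x + 3)(x - 4)(x - 5) / 60
  L_2(x) = (x + 3)x(x - 5) / -28
  L_3(x) = (x + 3)x(x - 4) / 40
Then g(x) = 90·L_0(x) + 3·L_1(x) - 337·L_2(x) - 622·L_3(x).
Expanding and collecting terms gives g(x) = -4x^3 - 4x^2 - 5x + 3.
Check: g(5) = -622. ✓

g(x) = -4x^3 - 4x^2 - 5x + 3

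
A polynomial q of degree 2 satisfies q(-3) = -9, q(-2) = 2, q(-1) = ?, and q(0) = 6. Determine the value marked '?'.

7

The 3 known points determine the degree-2 polynomial uniquely.
Write q(x) = ax^2 + bx + c. Substituting each data point gives a linear system:
  9a - 3b + c = -9
  4a - 2b + c = 2
  c = 6
Solving the system yields a = -3, b = -4, c = 6.
So q(x) = -3x^2 - 4x + 6.
Then q(-1) = 7.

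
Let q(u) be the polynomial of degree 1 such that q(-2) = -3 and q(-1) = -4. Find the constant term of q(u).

Write q(u) = au + b. Substituting each data point gives a linear system:
  -2a + b = -3
  -a + b = -4
Solving the system yields a = -1, b = -5.
So q(u) = -u - 5.
The constant term is -5.

-5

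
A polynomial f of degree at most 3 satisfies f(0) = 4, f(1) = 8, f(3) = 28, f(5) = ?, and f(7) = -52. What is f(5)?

24

The 4 known points determine the degree-3 polynomial uniquely.
Write f(n) = an^3 + bn^2 + cn + d. Substituting each data point gives a linear system:
  d = 4
  a + b + c + d = 8
  27a + 9b + 3c + d = 28
  343a + 49b + 7c + d = -52
Solving the system yields a = -1, b = 6, c = -1, d = 4.
So f(n) = -n^3 + 6n^2 - n + 4.
Then f(5) = 24.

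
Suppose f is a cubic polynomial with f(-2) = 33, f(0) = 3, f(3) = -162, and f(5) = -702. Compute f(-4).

279

Using the Lagrange interpolation formula with nodes -2, 0, 3, 5:
  L_0(x) = x(x - 3)(x - 5) / -70
  L_1(x) = (x + 2)(x - 3)(x - 5) / 30
  L_2(x) = (x + 2)x(x - 5) / -30
  L_3(x) = (x + 2)x(x - 3) / 70
Then f(x) = 33·L_0(x) + 3·L_1(x) - 162·L_2(x) - 702·L_3(x).
Expanding and collecting terms gives f(x) = -5x³ - 3x² - x + 3.
Evaluating at x = -4: f(-4) = 279.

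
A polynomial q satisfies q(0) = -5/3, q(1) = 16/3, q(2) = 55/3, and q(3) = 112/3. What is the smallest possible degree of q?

2

Forward differences of the values at n = 0, 1, 2, 3:
  q  : -5/3  16/3  55/3  112/3
  Δ  : 7  13  19
  Δ^2: 6  6
  Δ^3: 0
The second differences are constant (6) and nonzero, while all higher differences vanish, so the minimal degree is 2.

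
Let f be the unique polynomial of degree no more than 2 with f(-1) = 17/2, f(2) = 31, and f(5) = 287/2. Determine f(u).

Write f(u) = au^2 + bu + c. Substituting each data point gives a linear system:
  a - b + c = 17/2
  4a + 2b + c = 31
  25a + 5b + c = 287/2
Solving the system yields a = 5, b = 5/2, c = 6.
So f(u) = 5u^2 + (5/2)u + 6.
Check: f(2) = 31. ✓

f(u) = 5u^2 + (5/2)u + 6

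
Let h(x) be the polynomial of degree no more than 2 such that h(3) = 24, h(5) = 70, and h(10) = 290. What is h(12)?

Write h(x) = ax^2 + bx + c. Substituting each data point gives a linear system:
  9a + 3b + c = 24
  25a + 5b + c = 70
  100a + 10b + c = 290
Solving the system yields a = 3, b = -1, c = 0.
So h(x) = 3x^2 - x.
Then h(12) = 420.

420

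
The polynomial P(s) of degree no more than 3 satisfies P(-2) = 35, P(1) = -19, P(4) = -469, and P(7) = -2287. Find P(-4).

331

Write P(s) = as^3 + bs^2 + cs + d. Substituting each data point gives a linear system:
  -8a + 4b - 2c + d = 35
  a + b + c + d = -19
  64a + 16b + 4c + d = -469
  343a + 49b + 7c + d = -2287
Solving the system yields a = -6, b = -4, c = -4, d = -5.
So P(s) = -6s^3 - 4s^2 - 4s - 5.
Then P(-4) = 331.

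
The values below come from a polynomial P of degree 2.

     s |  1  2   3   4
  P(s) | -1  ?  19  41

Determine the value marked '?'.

5

The 3 known points determine the degree-2 polynomial uniquely.
Write P(s) = as^2 + bs + c. Substituting each data point gives a linear system:
  a + b + c = -1
  9a + 3b + c = 19
  16a + 4b + c = 41
Solving the system yields a = 4, b = -6, c = 1.
So P(s) = 4s² - 6s + 1.
Then P(2) = 5.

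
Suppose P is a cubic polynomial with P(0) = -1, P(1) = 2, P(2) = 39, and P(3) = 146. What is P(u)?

Write P(u) = au^3 + bu^2 + cu + d. Substituting each data point gives a linear system:
  d = -1
  a + b + c + d = 2
  8a + 4b + 2c + d = 39
  27a + 9b + 3c + d = 146
Solving the system yields a = 6, b = -1, c = -2, d = -1.
So P(u) = 6u^3 - u^2 - 2u - 1.
Check: P(2) = 39. ✓

P(u) = 6u^3 - u^2 - 2u - 1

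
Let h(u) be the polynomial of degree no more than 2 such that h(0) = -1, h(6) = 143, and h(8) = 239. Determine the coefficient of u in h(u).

6

Write h(u) = au^2 + bu + c. Substituting each data point gives a linear system:
  c = -1
  36a + 6b + c = 143
  64a + 8b + c = 239
Solving the system yields a = 3, b = 6, c = -1.
So h(u) = 3u² + 6u - 1.
The coefficient of u is 6.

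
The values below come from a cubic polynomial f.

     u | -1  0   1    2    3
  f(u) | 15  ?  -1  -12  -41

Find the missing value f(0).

4

On equispaced nodes a degree-3 polynomial has vanishing fourth forward difference, so
  f(-1) - 4·f(0) + 6·f(1) - 4·f(2) + f(3) = 0.
Substituting the known values and solving for f(0):
  -4·f(0) = -16
  f(0) = 4.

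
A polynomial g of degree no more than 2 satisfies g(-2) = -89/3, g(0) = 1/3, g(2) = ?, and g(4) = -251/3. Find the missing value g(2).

The 3 known points determine the degree-2 polynomial uniquely.
Write g(n) = an^2 + bn + c. Substituting each data point gives a linear system:
  4a - 2b + c = -89/3
  c = 1/3
  16a + 4b + c = -251/3
Solving the system yields a = -6, b = 3, c = 1/3.
So g(n) = -6n^2 + 3n + 1/3.
Then g(2) = -53/3.

-53/3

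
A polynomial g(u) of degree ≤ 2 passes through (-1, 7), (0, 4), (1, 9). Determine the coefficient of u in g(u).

Write g(u) = au^2 + bu + c. Substituting each data point gives a linear system:
  a - b + c = 7
  c = 4
  a + b + c = 9
Solving the system yields a = 4, b = 1, c = 4.
So g(u) = 4u^2 + u + 4.
The coefficient of u is 1.

1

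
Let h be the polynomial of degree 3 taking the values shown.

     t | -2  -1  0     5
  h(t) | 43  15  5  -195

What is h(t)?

Write h(t) = at^3 + bt^2 + ct + d. Substituting each data point gives a linear system:
  -8a + 4b - 2c + d = 43
  -a + b - c + d = 15
  d = 5
  125a + 25b + 5c + d = -195
Solving the system yields a = -2, b = 3, c = -5, d = 5.
So h(t) = -2t^3 + 3t^2 - 5t + 5.
Check: h(-2) = 43. ✓

h(t) = -2t^3 + 3t^2 - 5t + 5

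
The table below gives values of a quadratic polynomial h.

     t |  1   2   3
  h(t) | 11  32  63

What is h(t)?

Using the Lagrange interpolation formula with nodes 1, 2, 3:
  L_0(t) = (t - 2)(t - 3) / 2
  L_1(t) = (t - 1)(t - 3) / -1
  L_2(t) = (t - 1)(t - 2) / 2
Then h(t) = 11·L_0(t) + 32·L_1(t) + 63·L_2(t).
Expanding and collecting terms gives h(t) = 5t^2 + 6t.
Check: h(1) = 11. ✓

h(t) = 5t^2 + 6t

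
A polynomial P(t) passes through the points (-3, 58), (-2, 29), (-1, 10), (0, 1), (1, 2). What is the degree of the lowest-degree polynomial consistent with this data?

2

Forward differences of the values at t = -3, -2, -1, 0, 1:
  P  : 58  29  10  1  2
  Δ  : -29  -19  -9  1
  Δ^2: 10  10  10
  Δ^3: 0  0
  Δ^4: 0
The second differences are constant (10) and nonzero, while all higher differences vanish, so the minimal degree is 2.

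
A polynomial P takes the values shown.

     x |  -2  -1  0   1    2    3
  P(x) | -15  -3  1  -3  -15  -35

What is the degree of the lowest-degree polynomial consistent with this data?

Forward differences of the values at x = -2, -1, 0, 1, 2, 3:
  P  : -15  -3  1  -3  -15  -35
  Δ  : 12  4  -4  -12  -20
  Δ^2: -8  -8  -8  -8
  Δ^3: 0  0  0
  Δ^4: 0  0
  Δ^5: 0
The second differences are constant (-8) and nonzero, while all higher differences vanish, so the minimal degree is 2.

2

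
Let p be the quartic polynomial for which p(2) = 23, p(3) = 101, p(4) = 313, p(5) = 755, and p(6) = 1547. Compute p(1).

7

Forward differences of the values at n = 2, 3, 4, 5, 6:
  p  : 23  101  313  755  1547
  Δ  : 78  212  442  792
  Δ^2: 134  230  350
  Δ^3: 96  120
  Δ^4: 24
The fourth differences are constant, confirming degree 4.
Interpolating (Newton forward form) and evaluating at n = 1 gives p(1) = 7.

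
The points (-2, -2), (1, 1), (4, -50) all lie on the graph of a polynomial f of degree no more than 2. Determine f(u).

f(u) = -3u^2 - 2u + 6

Using the Lagrange interpolation formula with nodes -2, 1, 4:
  L_0(u) = (u - 1)(u - 4) / 18
  L_1(u) = (u + 2)(u - 4) / -9
  L_2(u) = (u + 2)(u - 1) / 18
Then f(u) = -2·L_0(u) + 1·L_1(u) - 50·L_2(u).
Expanding and collecting terms gives f(u) = -3u^2 - 2u + 6.
Check: f(1) = 1. ✓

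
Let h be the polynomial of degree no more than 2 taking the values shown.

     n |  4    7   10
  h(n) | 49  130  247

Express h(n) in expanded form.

h(n) = 2n^2 + 5n - 3

Write h(n) = an^2 + bn + c. Substituting each data point gives a linear system:
  16a + 4b + c = 49
  49a + 7b + c = 130
  100a + 10b + c = 247
Solving the system yields a = 2, b = 5, c = -3.
So h(n) = 2n² + 5n - 3.
Check: h(7) = 130. ✓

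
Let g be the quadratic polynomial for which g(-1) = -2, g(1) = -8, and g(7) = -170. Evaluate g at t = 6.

-128

Using the Lagrange interpolation formula with nodes -1, 1, 7:
  L_0(t) = (t - 1)(t - 7) / 16
  L_1(t) = (t + 1)(t - 7) / -12
  L_2(t) = (t + 1)(t - 1) / 48
Then g(t) = -2·L_0(t) - 8·L_1(t) - 170·L_2(t).
Expanding and collecting terms gives g(t) = -3t^2 - 3t - 2.
Evaluating at t = 6: g(6) = -128.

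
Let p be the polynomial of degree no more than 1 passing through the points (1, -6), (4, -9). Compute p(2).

Using the Lagrange interpolation formula with nodes 1, 4:
  L_0(x) = (x - 4) / -3
  L_1(x) = (x - 1) / 3
Then p(x) = -6·L_0(x) - 9·L_1(x).
Expanding and collecting terms gives p(x) = -x - 5.
Evaluating at x = 2: p(2) = -7.

-7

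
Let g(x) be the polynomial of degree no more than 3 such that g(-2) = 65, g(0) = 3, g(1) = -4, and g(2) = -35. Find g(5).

-572

Using the Lagrange interpolation formula with nodes -2, 0, 1, 2:
  L_0(x) = x(x - 1)(x - 2) / -24
  L_1(x) = (x + 2)(x - 1)(x - 2) / 4
  L_2(x) = (x + 2)x(x - 2) / -3
  L_3(x) = (x + 2)x(x - 1) / 8
Then g(x) = 65·L_0(x) + 3·L_1(x) - 4·L_2(x) - 35·L_3(x).
Expanding and collecting terms gives g(x) = -5x^3 + 3x^2 - 5x + 3.
Evaluating at x = 5: g(5) = -572.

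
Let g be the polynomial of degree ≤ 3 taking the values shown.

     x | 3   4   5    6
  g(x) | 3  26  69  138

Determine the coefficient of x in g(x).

Write g(x) = ax^3 + bx^2 + cx + d. Substituting each data point gives a linear system:
  27a + 9b + 3c + d = 3
  64a + 16b + 4c + d = 26
  125a + 25b + 5c + d = 69
  216a + 36b + 6c + d = 138
Solving the system yields a = 1, b = -2, c = 0, d = -6.
So g(x) = x^3 - 2x^2 - 6.
The coefficient of x is 0.

0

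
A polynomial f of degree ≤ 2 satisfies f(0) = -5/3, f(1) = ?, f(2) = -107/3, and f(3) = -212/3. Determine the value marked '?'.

On equispaced nodes a degree-2 polynomial has vanishing third forward difference, so
  - f(0) + 3·f(1) - 3·f(2) + f(3) = 0.
Substituting the known values and solving for f(1):
  3·f(1) = -38
  f(1) = -38/3.

-38/3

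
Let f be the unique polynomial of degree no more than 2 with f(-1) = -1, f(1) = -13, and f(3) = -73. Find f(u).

Using the Lagrange interpolation formula with nodes -1, 1, 3:
  L_0(u) = (u - 1)(u - 3) / 8
  L_1(u) = (u + 1)(u - 3) / -4
  L_2(u) = (u + 1)(u - 1) / 8
Then f(u) = -1·L_0(u) - 13·L_1(u) - 73·L_2(u).
Expanding and collecting terms gives f(u) = -6u^2 - 6u - 1.
Check: f(1) = -13. ✓

f(u) = -6u^2 - 6u - 1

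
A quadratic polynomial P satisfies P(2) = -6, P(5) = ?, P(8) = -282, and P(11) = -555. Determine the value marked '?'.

-99

The 3 known points determine the degree-2 polynomial uniquely.
Write P(t) = at^2 + bt + c. Substituting each data point gives a linear system:
  4a + 2b + c = -6
  64a + 8b + c = -282
  121a + 11b + c = -555
Solving the system yields a = -5, b = 4, c = 6.
So P(t) = -5t^2 + 4t + 6.
Then P(5) = -99.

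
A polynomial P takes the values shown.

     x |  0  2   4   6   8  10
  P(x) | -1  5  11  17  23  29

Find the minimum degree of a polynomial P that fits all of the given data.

1

Forward differences of the values at x = 0, 2, 4, 6, 8, 10:
  P  : -1  5  11  17  23  29
  Δ  : 6  6  6  6  6
  Δ^2: 0  0  0  0
  Δ^3: 0  0  0
  Δ^4: 0  0
  Δ^5: 0
The first differences are constant (6) and nonzero, while all higher differences vanish, so the minimal degree is 1.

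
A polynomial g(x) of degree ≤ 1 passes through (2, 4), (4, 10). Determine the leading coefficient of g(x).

3

Write g(x) = ax + b. Substituting each data point gives a linear system:
  2a + b = 4
  4a + b = 10
Solving the system yields a = 3, b = -2.
So g(x) = 3x - 2.
The leading coefficient is 3.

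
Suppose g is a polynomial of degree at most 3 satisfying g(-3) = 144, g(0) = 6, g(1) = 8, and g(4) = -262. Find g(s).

Using the Lagrange interpolation formula with nodes -3, 0, 1, 4:
  L_0(s) = s(s - 1)(s - 4) / -84
  L_1(s) = (s + 3)(s - 1)(s - 4) / 12
  L_2(s) = (s + 3)s(s - 4) / -12
  L_3(s) = (s + 3)s(s - 1) / 84
Then g(s) = 144·L_0(s) + 6·L_1(s) + 8·L_2(s) - 262·L_3(s).
Expanding and collecting terms gives g(s) = -5s³ + 2s² + 5s + 6.
Check: g(-3) = 144. ✓

g(s) = -5s^3 + 2s^2 + 5s + 6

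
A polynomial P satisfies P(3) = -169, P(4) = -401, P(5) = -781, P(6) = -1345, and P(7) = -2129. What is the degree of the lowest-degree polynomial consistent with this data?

3

Forward differences of the values at t = 3, 4, 5, 6, 7:
  P  : -169  -401  -781  -1345  -2129
  Δ  : -232  -380  -564  -784
  Δ^2: -148  -184  -220
  Δ^3: -36  -36
  Δ^4: 0
The third differences are constant (-36) and nonzero, while all higher differences vanish, so the minimal degree is 3.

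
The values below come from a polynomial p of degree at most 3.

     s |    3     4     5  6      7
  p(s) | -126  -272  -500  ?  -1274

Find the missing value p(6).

The 4 known points determine the degree-3 polynomial uniquely.
Write p(s) = as^3 + bs^2 + cs + d. Substituting each data point gives a linear system:
  27a + 9b + 3c + d = -126
  64a + 16b + 4c + d = -272
  125a + 25b + 5c + d = -500
  343a + 49b + 7c + d = -1274
Solving the system yields a = -3, b = -5, c = 0, d = 0.
So p(s) = -3s^3 - 5s^2.
Then p(6) = -828.

-828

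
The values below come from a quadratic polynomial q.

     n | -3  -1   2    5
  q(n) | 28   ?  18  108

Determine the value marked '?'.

The 3 known points determine the degree-2 polynomial uniquely.
Write q(n) = an^2 + bn + c. Substituting each data point gives a linear system:
  9a - 3b + c = 28
  4a + 2b + c = 18
  25a + 5b + c = 108
Solving the system yields a = 4, b = 2, c = -2.
So q(n) = 4n^2 + 2n - 2.
Then q(-1) = 0.

0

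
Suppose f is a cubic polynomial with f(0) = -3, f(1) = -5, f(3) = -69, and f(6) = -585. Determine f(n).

f(n) = -3n^3 + 2n^2 - n - 3

Using the Lagrange interpolation formula with nodes 0, 1, 3, 6:
  L_0(n) = (n - 1)(n - 3)(n - 6) / -18
  L_1(n) = n(n - 3)(n - 6) / 10
  L_2(n) = n(n - 1)(n - 6) / -18
  L_3(n) = n(n - 1)(n - 3) / 90
Then f(n) = -3·L_0(n) - 5·L_1(n) - 69·L_2(n) - 585·L_3(n).
Expanding and collecting terms gives f(n) = -3n^3 + 2n^2 - n - 3.
Check: f(6) = -585. ✓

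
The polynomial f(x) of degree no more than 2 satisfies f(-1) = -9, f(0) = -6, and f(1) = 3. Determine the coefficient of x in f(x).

Write f(x) = ax^2 + bx + c. Substituting each data point gives a linear system:
  a - b + c = -9
  c = -6
  a + b + c = 3
Solving the system yields a = 3, b = 6, c = -6.
So f(x) = 3x^2 + 6x - 6.
The coefficient of x is 6.

6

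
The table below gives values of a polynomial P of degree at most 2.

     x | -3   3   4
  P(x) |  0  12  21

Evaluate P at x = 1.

0

Write P(x) = ax^2 + bx + c. Substituting each data point gives a linear system:
  9a - 3b + c = 0
  9a + 3b + c = 12
  16a + 4b + c = 21
Solving the system yields a = 1, b = 2, c = -3.
So P(x) = x^2 + 2x - 3.
Then P(1) = 0.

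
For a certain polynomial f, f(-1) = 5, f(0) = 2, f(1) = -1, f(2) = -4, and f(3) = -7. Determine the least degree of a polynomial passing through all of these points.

1

Forward differences of the values at u = -1, 0, 1, 2, 3:
  f  : 5  2  -1  -4  -7
  Δ  : -3  -3  -3  -3
  Δ^2: 0  0  0
  Δ^3: 0  0
  Δ^4: 0
The first differences are constant (-3) and nonzero, while all higher differences vanish, so the minimal degree is 1.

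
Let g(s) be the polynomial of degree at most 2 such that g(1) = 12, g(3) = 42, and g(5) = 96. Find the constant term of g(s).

Write g(s) = as^2 + bs + c. Substituting each data point gives a linear system:
  a + b + c = 12
  9a + 3b + c = 42
  25a + 5b + c = 96
Solving the system yields a = 3, b = 3, c = 6.
So g(s) = 3s^2 + 3s + 6.
The constant term is 6.

6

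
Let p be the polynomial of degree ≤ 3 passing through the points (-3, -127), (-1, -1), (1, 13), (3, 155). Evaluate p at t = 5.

Forward differences of the values at t = -3, -1, 1, 3:
  p  : -127  -1  13  155
  Δ  : 126  14  142
  Δ^2: -112  128
  Δ^3: 240
The third differences are constant, confirming degree 3.
Interpolating (Newton forward form) and evaluating at t = 5 gives p(5) = 665.

665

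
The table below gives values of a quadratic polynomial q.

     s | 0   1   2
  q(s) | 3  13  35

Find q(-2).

19

Using the Lagrange interpolation formula with nodes 0, 1, 2:
  L_0(s) = (s - 1)(s - 2) / 2
  L_1(s) = s(s - 2) / -1
  L_2(s) = s(s - 1) / 2
Then q(s) = 3·L_0(s) + 13·L_1(s) + 35·L_2(s).
Expanding and collecting terms gives q(s) = 6s^2 + 4s + 3.
Evaluating at s = -2: q(-2) = 19.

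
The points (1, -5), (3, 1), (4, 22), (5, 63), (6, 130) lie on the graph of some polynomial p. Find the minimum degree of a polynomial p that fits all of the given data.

3

Divided differences on the nodes 1, 3, 4, 5, 6:
  order 0: -5  1  22  63  130
  order 1: 3  21  41  67
  order 2: 6  10  13
  order 3: 1  1
  order 4: 0
The order-3 divided differences are all 1 (nonzero) and every higher order vanishes, so the data lies on a polynomial of degree exactly 3.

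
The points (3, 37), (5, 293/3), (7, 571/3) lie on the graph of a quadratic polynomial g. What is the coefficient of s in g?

Write g(s) = as^2 + bs + c. Substituting each data point gives a linear system:
  9a + 3b + c = 37
  25a + 5b + c = 293/3
  49a + 7b + c = 571/3
Solving the system yields a = 4, b = -5/3, c = 6.
So g(s) = 4s² - (5/3)s + 6.
The coefficient of s is -5/3.

-5/3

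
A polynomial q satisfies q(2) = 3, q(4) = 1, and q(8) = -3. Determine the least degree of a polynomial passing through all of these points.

Divided differences on the nodes 2, 4, 8:
  order 0: 3  1  -3
  order 1: -1  -1
  order 2: 0
The order-1 divided differences are all -1 (nonzero) and every higher order vanishes, so the data lies on a polynomial of degree exactly 1.

1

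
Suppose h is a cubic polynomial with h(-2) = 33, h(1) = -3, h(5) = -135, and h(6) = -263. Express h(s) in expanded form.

Write h(s) = as^3 + bs^2 + cs + d. Substituting each data point gives a linear system:
  -8a + 4b - 2c + d = 33
  a + b + c + d = -3
  125a + 25b + 5c + d = -135
  216a + 36b + 6c + d = -263
Solving the system yields a = -2, b = 5, c = -1, d = -5.
So h(s) = -2s^3 + 5s^2 - s - 5.
Check: h(1) = -3. ✓

h(s) = -2s^3 + 5s^2 - s - 5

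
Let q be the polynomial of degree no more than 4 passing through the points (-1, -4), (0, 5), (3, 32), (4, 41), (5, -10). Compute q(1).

Using the Lagrange interpolation formula with nodes -1, 0, 3, 4, 5:
  L_0(x) = x(x - 3)(x - 4)(x - 5) / 120
  L_1(x) = (x + 1)(x - 3)(x - 4)(x - 5) / -60
  L_2(x) = (x + 1)x(x - 4)(x - 5) / 24
  L_3(x) = (x + 1)x(x - 3)(x - 5) / -20
  L_4(x) = (x + 1)x(x - 3)(x - 4) / 60
Then q(x) = -4·L_0(x) + 5·L_1(x) + 32·L_2(x) + 41·L_3(x) - 10·L_4(x).
Expanding and collecting terms gives q(x) = -x^4 + 6x^3 - 5x^2 - 3x + 5.
Evaluating at x = 1: q(1) = 2.

2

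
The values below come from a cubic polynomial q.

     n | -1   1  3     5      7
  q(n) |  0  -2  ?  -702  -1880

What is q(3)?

On equispaced nodes a degree-3 polynomial has vanishing fourth forward difference, so
  q(-1) - 4·q(1) + 6·q(3) - 4·q(5) + q(7) = 0.
Substituting the known values and solving for q(3):
  6·q(3) = -936
  q(3) = -156.

-156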